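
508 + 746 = 1254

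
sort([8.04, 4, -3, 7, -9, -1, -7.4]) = [-9, -7.4, -3, -1, 4, 7, 8.04]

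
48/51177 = 16/17059 ≈ 0.000938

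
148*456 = 67488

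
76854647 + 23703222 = 100557869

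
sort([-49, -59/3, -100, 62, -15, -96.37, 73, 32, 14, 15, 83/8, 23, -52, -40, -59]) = [-100, -96.37, -59, -52, -49, -40, -59/3, -15, 83/8, 14, 15, 23, 32, 62, 73]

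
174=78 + 96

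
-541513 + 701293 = 159780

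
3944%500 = 444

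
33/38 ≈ 0.868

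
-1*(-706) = 706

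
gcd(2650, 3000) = 50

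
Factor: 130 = 2^1*5^1*13^1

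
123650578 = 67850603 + 55799975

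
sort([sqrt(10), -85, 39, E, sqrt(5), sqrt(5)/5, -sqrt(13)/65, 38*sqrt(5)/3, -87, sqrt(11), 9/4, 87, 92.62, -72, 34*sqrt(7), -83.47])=[-87, -85, -83.47, -72, -sqrt(13)/65, sqrt(5)/5, sqrt(5), 9/4, E, sqrt(10), sqrt(11), 38*sqrt(5)/3, 39, 87, 34*sqrt(7), 92.62]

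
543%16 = 15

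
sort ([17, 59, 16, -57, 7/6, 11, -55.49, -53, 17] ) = [-57, -55.49, -53, 7/6, 11, 16, 17, 17, 59] 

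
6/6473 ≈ 0.000927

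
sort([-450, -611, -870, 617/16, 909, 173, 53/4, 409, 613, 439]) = [-870, -611, -450, 53/4, 617/16, 173, 409, 439, 613, 909]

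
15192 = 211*72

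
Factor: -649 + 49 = -1*2^3*3^1*5^2 = -600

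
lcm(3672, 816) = 7344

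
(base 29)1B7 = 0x48F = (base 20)2I7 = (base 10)1167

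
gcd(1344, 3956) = 4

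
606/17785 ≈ 0.0341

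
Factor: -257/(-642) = 2^(-1)*3^(-1)*107^(-1)*257^1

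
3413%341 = 3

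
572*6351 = 3632772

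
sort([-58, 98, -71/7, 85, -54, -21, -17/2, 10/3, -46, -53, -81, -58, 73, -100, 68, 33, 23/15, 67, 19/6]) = [-100, -81, -58, -58, -54, -53, -46, -21, -71/7, -17/2, 23/15, 19/6, 10/3, 33, 67, 68, 73, 85, 98]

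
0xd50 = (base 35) 2rd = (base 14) 1356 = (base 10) 3408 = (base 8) 6520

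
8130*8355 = 67926150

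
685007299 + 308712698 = 993719997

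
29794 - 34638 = -4844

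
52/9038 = 26/4519 ≈ 0.00575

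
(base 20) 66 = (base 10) 126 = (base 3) 11200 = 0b1111110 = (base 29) 4a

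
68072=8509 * 8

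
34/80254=17/40127 ≈ 0.000424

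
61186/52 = 30593/26 ≈ 1176.65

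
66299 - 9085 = 57214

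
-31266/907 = -34 - 428/907 ≈ -34.47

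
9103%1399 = 709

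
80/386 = 40/193 ≈ 0.207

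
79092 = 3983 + 75109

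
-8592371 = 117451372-126043743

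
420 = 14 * 30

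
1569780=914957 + 654823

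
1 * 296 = 296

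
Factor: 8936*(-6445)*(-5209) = 2^3*5^1*1117^1*1289^1*5209^1 = 299999436680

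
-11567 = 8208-19775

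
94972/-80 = -23743/20 = -1187.15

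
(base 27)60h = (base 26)6cn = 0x1127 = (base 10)4391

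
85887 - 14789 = 71098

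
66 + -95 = -29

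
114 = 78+36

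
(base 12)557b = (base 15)2c05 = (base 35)7p5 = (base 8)22357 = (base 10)9455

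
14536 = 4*3634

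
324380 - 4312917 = -3988537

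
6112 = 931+5181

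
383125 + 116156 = 499281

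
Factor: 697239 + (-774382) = -1 * 11^1 * 7013^1 = -77143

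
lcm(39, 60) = 780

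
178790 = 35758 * 5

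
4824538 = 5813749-989211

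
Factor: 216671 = 7^1 * 13^1 * 2381^1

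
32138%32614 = 32138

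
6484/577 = 11 + 137/577 ≈ 11.24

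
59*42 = 2478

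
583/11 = 53 = 53.00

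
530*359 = 190270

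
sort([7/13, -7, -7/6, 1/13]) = [-7, -7/6, 1/13, 7/13]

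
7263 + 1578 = 8841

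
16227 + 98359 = 114586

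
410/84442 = 205/42221≈0.00486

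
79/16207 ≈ 0.00487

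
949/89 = 10+59/89 ≈ 10.66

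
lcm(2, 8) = 8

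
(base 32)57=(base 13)cb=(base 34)4v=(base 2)10100111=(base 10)167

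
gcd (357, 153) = 51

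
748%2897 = 748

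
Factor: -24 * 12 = -1 * 2^5 * 3^2 = -288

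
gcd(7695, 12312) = 1539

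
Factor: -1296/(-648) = 2^1 = 2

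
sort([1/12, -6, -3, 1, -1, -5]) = [-6, -5, -3, -1, 1/12, 1]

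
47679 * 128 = 6102912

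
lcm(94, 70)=3290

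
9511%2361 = 67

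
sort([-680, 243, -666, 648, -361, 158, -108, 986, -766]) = [-766, -680, -666, -361, -108, 158, 243, 648, 986]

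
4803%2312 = 179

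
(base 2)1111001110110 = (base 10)7798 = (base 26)bdo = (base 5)222143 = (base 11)594a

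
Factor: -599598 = -1 * 2^1 * 3^2 * 33311^1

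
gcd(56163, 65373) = 3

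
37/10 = 3 + 7/10 = 3.70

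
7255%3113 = 1029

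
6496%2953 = 590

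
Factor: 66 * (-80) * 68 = -1 * 2^7 * 3^1 * 5^1 * 11^1 * 17^1 = -359040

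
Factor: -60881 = -1 * 23^1 * 2647^1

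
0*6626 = 0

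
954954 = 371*2574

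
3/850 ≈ 0.00353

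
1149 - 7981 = -6832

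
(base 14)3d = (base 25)25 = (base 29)1q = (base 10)55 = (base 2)110111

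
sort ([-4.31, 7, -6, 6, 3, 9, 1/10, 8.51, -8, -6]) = [-8, -6, -6, -4.31, 1/10, 3, 6, 7, 8.51, 9]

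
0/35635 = 0 = 0.00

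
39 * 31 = 1209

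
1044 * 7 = 7308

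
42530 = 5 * 8506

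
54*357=19278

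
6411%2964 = 483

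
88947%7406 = 75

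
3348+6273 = 9621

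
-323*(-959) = 309757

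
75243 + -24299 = 50944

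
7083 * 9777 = 69250491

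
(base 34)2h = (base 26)37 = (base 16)55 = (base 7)151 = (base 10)85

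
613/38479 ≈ 0.0159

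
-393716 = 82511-476227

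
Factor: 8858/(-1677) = -1 * 2^1 * 3^(-1) * 13^(-1) * 103^1 = -206/39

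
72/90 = 4/5 = 0.80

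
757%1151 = 757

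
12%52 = 12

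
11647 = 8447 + 3200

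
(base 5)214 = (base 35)1o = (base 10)59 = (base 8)73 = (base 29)21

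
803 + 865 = 1668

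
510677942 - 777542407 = -266864465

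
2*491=982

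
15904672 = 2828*5624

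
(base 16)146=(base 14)194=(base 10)326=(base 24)de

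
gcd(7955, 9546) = 1591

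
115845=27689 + 88156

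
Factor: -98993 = -1 * 98993^1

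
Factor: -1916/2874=-1*2^1*3^(-1)=-2/3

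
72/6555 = 24/2185 ≈ 0.0110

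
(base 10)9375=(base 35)7mu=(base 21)1059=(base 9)13766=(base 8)22237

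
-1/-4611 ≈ 0.000217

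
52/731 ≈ 0.0711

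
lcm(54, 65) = 3510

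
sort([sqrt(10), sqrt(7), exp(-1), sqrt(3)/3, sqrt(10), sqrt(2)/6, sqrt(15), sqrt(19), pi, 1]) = [sqrt(2)/6, exp(-1), sqrt(3)/3, 1, sqrt(7), pi, sqrt(10), sqrt(10), sqrt(15), sqrt(19)]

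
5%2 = 1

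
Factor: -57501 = -1*3^2*6389^1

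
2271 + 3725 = 5996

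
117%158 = 117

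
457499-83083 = 374416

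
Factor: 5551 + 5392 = 31^1*353^1 = 10943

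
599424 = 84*7136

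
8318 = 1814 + 6504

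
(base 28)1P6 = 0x5D2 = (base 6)10522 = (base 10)1490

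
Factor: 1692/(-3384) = -1*2^(-1) = -1/2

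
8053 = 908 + 7145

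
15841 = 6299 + 9542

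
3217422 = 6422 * 501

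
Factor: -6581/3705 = -1 * 3^(-1) * 5^(-1) * 13^(-1) * 19^(-1) * 6581^1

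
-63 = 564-627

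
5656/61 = 92 + 44/61 ≈ 92.72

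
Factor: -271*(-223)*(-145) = -1*5^1*29^1*223^1*271^1 = -8762785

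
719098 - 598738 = 120360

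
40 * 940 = 37600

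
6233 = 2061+4172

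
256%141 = 115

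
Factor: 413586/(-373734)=-1*23^1*37^1*769^(-1)=-851/769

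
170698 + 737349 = 908047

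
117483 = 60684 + 56799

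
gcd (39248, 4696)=8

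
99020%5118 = 1778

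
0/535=0=0.00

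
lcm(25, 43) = 1075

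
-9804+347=-9457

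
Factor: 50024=2^3*13^2*37^1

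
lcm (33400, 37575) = 300600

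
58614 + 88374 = 146988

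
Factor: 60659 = 60659^1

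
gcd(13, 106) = 1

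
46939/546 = 85 + 529/546 ≈ 85.97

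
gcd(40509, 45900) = 9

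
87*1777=154599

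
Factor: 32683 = 7^2 * 23^1 * 29^1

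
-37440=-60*624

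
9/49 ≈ 0.184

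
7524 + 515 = 8039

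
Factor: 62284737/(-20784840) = -1*2^(-3)*5^(-1)*127^1*163477^1*173207^(-1) = -20761579/6928280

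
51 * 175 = 8925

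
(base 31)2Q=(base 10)88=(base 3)10021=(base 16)58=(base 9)107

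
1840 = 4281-2441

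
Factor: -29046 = -1*2^1*3^1*47^1*103^1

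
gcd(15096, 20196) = 204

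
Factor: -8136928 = -1*2^5*254279^1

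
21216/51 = 416 = 416.00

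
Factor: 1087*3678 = 2^1*3^1*613^1*1087^1 = 3997986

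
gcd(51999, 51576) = 3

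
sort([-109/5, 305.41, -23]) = [-23, -109/5, 305.41]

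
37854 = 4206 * 9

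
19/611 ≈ 0.0311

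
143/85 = 1 + 58/85 ≈ 1.68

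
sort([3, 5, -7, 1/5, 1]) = [-7, 1/5, 1, 3, 5]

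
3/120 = 1/40 = 0.025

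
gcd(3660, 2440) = 1220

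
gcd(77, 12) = 1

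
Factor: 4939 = 11^1*449^1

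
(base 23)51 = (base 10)116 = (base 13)8c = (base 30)3q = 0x74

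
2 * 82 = 164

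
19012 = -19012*(-1)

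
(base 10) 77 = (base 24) 35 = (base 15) 52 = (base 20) 3h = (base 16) 4d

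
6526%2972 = 582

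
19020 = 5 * 3804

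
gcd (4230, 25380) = 4230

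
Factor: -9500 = -1*2^2*5^3*19^1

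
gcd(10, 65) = 5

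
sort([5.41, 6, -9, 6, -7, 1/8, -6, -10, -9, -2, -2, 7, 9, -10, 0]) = [-10, -10, -9, -9, -7, -6, -2, -2, 0, 1/8, 5.41, 6, 6, 7, 9]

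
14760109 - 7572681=7187428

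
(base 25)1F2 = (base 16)3EA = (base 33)UC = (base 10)1002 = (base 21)25F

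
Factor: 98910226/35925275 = 2^1*5^(-2)*1437011^(-1)*49455113^1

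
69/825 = 23/275≈0.0836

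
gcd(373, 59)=1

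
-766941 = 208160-975101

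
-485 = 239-724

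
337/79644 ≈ 0.00423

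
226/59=3+49/59 ≈ 3.83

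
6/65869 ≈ 0.0000911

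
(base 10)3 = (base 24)3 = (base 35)3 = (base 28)3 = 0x3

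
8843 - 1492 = 7351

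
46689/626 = 74 + 365/626 ≈ 74.58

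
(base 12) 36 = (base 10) 42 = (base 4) 222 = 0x2a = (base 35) 17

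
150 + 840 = 990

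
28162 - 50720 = -22558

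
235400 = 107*2200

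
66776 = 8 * 8347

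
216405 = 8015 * 27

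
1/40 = 0.025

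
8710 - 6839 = 1871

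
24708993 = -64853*(-381)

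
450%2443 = 450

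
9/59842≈0.000150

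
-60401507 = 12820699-73222206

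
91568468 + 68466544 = 160035012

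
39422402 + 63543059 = 102965461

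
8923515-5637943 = 3285572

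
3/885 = 1/295 ≈ 0.00339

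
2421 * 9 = 21789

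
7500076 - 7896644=-396568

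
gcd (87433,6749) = 1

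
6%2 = 0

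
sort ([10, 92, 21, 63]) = [10, 21, 63, 92]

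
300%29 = 10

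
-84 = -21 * 4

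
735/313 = 2 + 109/313 ≈ 2.35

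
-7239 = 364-7603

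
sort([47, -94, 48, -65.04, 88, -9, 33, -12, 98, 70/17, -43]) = [-94, -65.04, -43, -12, -9, 70/17, 33, 47, 48, 88, 98]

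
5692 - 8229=-2537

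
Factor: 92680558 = 2^1 * 46340279^1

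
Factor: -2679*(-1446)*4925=2^1*3^2*5^2*19^1*47^1*197^1*241^1=19078632450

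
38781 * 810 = 31412610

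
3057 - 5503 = -2446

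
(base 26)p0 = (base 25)110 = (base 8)1212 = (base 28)n6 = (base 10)650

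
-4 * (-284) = 1136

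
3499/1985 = 1 + 1514/1985 ≈ 1.76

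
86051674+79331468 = 165383142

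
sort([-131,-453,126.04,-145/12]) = [-453,-131,-145/12,126.04]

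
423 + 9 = 432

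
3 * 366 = 1098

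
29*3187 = 92423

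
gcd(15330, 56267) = 1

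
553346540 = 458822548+94523992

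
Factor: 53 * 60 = 2^2 * 3^1 * 5^1 * 53^1 = 3180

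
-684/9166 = -342/4583 ≈ -0.0746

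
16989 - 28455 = -11466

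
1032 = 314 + 718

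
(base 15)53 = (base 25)33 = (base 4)1032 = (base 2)1001110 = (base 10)78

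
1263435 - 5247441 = -3984006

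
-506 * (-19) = 9614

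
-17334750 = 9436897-26771647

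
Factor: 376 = 2^3 * 47^1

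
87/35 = 2 + 17/35≈2.49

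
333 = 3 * 111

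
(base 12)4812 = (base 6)101222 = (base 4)1332032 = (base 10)8078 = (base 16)1f8e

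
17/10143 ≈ 0.00168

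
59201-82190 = -22989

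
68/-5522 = -34/2761 ≈ -0.0123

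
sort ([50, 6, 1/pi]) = [1/pi, 6, 50]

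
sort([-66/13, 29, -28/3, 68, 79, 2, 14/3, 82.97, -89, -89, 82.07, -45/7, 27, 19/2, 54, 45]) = [-89, -89, -28/3, -45/7, -66/13, 2, 14/3, 19/2, 27, 29, 45, 54, 68, 79, 82.07, 82.97]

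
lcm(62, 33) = 2046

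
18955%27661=18955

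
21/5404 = 3/772 ≈ 0.00389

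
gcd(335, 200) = 5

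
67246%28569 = 10108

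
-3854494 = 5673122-9527616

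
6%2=0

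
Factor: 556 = 2^2 * 139^1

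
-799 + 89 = -710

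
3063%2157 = 906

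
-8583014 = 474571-9057585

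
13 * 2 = 26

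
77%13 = 12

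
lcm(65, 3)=195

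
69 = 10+59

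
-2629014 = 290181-2919195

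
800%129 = 26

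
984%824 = 160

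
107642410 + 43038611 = 150681021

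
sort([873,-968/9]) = [-968/9,873]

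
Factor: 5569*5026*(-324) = -1*2^3*3^4*7^1*359^1*5569^1 = -9068693256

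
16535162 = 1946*8497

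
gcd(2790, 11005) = 155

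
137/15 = 9 + 2/15≈9.13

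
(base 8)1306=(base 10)710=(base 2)1011000110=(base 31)ms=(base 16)2c6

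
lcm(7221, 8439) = 700437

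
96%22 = 8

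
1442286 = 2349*614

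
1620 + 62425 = 64045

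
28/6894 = 14/3447 ≈ 0.00406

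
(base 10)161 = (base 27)5q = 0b10100001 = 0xa1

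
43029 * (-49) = -2108421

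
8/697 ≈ 0.0115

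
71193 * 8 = 569544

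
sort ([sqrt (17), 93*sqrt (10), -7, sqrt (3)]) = [-7, sqrt (3), sqrt (17), 93*sqrt (10)]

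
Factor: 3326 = 2^1 * 1663^1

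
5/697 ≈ 0.00717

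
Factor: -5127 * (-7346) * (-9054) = -1 * 2^2 * 3^3 * 503^1 * 1709^1 * 3673^1 = -341000276868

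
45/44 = 1 + 1/44 ≈ 1.02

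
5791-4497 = 1294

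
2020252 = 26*77702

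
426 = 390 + 36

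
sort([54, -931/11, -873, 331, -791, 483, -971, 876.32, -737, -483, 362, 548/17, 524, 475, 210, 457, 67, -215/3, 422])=[-971, -873, -791, -737, -483, -931/11, -215/3, 548/17, 54, 67, 210, 331, 362, 422, 457, 475, 483, 524, 876.32]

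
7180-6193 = 987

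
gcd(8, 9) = 1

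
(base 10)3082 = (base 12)194a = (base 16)c0a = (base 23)5j0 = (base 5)44312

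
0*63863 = 0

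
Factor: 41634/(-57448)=-1 * 2^(-2) * 3^4 * 43^(-1) * 167^(-1) * 257^1=-20817/28724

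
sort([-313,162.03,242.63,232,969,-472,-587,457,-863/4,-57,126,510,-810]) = [-810,-587,-472,-313,-863/4,-57,126,162.03,232,242.63,457,510,969]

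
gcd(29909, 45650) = 11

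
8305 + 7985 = 16290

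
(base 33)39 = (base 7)213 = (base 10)108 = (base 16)6c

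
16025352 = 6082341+9943011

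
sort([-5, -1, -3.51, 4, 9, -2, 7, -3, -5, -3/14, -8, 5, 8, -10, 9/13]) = [-10, -8, -5, -5, -3.51, -3, -2, -1, -3/14, 9/13, 4, 5, 7, 8, 9]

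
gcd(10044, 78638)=2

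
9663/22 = 439+5/22 ≈ 439.23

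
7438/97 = 76 + 66/97 ≈ 76.68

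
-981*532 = -521892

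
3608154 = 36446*99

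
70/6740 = 7/674 ≈ 0.0104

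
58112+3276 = 61388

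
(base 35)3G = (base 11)100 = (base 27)4D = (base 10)121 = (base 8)171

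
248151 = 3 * 82717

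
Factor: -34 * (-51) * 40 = 2^4 * 3^1 * 5^1 * 17^2 = 69360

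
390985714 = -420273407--811259121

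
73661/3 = 24553 + 2/3 ≈ 24553.67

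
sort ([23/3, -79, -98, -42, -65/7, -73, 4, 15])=[-98, -79, -73, -42, -65/7, 4, 23/3, 15]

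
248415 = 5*49683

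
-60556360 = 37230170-97786530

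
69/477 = 23/159 ≈ 0.145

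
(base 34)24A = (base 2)100110011010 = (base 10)2458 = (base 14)C78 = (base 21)5C1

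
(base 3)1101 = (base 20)1h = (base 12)31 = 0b100101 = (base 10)37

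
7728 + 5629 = 13357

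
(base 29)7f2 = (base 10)6324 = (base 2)1100010110100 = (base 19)h9g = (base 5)200244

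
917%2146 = 917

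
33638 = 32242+1396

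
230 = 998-768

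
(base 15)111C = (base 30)40R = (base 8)7053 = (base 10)3627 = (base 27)4Q9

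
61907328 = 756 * 81888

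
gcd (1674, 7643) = 1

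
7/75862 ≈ 0.0000923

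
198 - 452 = -254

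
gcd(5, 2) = 1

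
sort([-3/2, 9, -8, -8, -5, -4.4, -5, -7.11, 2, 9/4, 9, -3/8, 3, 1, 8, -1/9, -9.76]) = [-9.76, -8, -8, -7.11, -5, -5, -4.4, -3/2, -3/8, -1/9, 1, 2, 9/4, 3, 8, 9, 9]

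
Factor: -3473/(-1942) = 2^(-1) * 23^1 * 151^1 * 971^(-1)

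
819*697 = 570843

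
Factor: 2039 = 2039^1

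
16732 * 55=920260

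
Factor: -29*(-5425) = 5^2*7^1*29^1*31^1 = 157325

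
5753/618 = 9 + 191/618 ≈ 9.31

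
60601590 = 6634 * 9135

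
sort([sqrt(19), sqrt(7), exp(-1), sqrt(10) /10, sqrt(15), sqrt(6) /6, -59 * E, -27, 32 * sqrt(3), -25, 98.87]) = [-59 * E, -27, -25, sqrt(10) /10, exp(-1), sqrt(6) /6, sqrt(7), sqrt(15), sqrt(19), 32 * sqrt(3), 98.87]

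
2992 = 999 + 1993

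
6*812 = 4872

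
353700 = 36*9825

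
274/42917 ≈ 0.00638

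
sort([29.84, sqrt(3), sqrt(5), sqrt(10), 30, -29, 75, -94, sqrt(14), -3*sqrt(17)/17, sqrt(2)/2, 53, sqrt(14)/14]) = [-94, -29, -3*sqrt(17)/17, sqrt(14)/14, sqrt(2)/2, sqrt(3), sqrt(5), sqrt(10), sqrt(14), 29.84, 30, 53, 75]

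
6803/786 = 8+515/786≈8.66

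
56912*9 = 512208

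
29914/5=5982 + 4/5=5982.80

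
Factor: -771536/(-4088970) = 2^3*3^(-2)*5^(-1)*45433^(-1)*48221^1 = 385768/2044485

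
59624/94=634+14/47≈634.30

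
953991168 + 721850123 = 1675841291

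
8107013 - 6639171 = 1467842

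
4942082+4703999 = 9646081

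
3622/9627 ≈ 0.376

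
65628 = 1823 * 36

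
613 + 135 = 748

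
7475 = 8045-570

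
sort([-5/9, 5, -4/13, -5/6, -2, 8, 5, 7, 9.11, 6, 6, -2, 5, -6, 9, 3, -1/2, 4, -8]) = [-8, -6, -2, -2, -5/6, -5/9, -1/2, -4/13, 3, 4, 5, 5, 5, 6, 6, 7, 8, 9, 9.11]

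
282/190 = 141/95≈1.48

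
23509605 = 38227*615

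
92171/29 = 3178 + 9/29 ≈ 3178.31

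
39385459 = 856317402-816931943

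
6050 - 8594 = -2544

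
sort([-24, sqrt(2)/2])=[-24, sqrt(2)/2]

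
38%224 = 38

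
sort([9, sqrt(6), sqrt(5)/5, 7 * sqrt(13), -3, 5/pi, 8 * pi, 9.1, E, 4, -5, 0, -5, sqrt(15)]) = [-5, -5, -3, 0, sqrt(5)/5, 5/pi, sqrt(6), E, sqrt(15), 4, 9, 9.1, 8 * pi, 7 * sqrt(13)]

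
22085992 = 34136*647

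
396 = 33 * 12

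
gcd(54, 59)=1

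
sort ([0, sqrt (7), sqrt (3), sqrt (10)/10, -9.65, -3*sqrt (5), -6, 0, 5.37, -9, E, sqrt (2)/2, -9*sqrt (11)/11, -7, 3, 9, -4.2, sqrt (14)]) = [-9.65, -9, -7, -3*sqrt (5), -6, -4.2, -9*sqrt (11)/11, 0, 0, sqrt (10)/10, sqrt (2)/2, sqrt (3), sqrt (7), E, 3, sqrt (14), 5.37, 9]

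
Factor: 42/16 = 2^(-3) * 3^1 * 7^1 = 21/8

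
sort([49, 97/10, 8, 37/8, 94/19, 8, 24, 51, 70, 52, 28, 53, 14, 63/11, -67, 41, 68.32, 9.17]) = [-67, 37/8, 94/19, 63/11, 8, 8, 9.17, 97/10, 14, 24, 28, 41, 49, 51, 52, 53, 68.32, 70]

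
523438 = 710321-186883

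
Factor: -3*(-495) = 3^3*5^1*11^1 = 1485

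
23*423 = 9729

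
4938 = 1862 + 3076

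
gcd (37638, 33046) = 82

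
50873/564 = 90 + 113/564≈90.20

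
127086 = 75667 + 51419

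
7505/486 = 15 + 215/486 ≈ 15.44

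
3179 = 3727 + -548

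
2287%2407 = 2287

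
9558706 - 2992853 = 6565853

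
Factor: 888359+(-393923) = 2^2*3^1*41203^1 = 494436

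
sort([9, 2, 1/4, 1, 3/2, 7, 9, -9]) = [-9, 1/4, 1, 3/2, 2, 7, 9, 9]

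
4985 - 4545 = 440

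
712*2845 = 2025640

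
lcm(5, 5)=5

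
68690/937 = 73 + 289/937 ≈ 73.31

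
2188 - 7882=-5694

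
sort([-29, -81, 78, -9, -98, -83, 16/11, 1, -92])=[-98, -92, -83, -81, -29, -9, 1, 16/11, 78]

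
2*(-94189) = -188378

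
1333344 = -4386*(-304)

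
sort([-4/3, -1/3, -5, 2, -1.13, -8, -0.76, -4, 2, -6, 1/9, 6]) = [-8, -6, -5, -4, -4/3, -1.13, -0.76, -1/3, 1/9, 2, 2, 6]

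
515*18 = 9270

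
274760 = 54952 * 5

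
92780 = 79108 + 13672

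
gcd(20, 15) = 5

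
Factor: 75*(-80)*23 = -1*2^4*3^1*5^3*23^1 = -138000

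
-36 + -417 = -453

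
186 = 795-609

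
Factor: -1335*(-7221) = 3^2*5^1*29^1*83^1*89^1 = 9640035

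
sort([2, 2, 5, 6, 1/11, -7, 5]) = [-7, 1/11, 2, 2, 5, 5, 6]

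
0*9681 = 0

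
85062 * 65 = 5529030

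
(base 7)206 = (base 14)76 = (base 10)104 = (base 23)4c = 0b1101000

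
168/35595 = 8/1695≈0.00472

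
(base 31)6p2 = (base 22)db9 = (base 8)14617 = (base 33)609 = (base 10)6543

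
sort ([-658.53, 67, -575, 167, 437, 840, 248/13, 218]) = [-658.53, -575, 248/13, 67, 167, 218, 437, 840]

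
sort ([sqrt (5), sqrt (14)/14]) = [sqrt (14)/14, sqrt (5)]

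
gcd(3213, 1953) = 63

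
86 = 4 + 82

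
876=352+524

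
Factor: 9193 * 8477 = 7^2 * 29^1 * 173^1 * 317^1 = 77929061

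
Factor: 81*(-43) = -1*3^4*43^1 = -3483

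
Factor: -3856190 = -1*2^1*5^1*13^1*29663^1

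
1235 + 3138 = 4373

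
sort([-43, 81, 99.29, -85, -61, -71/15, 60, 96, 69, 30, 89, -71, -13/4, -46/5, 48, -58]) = [-85, -71, -61, -58, -43, -46/5, -71/15, -13/4, 30, 48, 60, 69, 81, 89, 96, 99.29]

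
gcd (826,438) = 2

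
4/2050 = 2/1025 ≈ 0.00195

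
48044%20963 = 6118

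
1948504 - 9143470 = -7194966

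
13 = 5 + 8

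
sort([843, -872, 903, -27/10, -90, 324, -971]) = [-971, -872, -90, -27/10, 324, 843, 903]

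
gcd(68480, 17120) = 17120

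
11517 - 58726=-47209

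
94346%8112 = 5114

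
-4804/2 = -2402 = -2402.00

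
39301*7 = 275107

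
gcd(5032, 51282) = 74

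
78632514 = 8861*8874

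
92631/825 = 112 + 7/25 = 112.28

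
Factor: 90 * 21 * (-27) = -1 * 2^1 * 3^6 * 5^1 * 7^1 = -51030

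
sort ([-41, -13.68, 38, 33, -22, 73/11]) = [-41, -22, -13.68, 73/11, 33, 38]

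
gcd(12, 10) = 2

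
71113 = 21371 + 49742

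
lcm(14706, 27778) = 250002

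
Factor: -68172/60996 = -1 * 17^(-1) * 19^1 = -19/17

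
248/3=82 + 2/3 ≈ 82.67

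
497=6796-6299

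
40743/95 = 428 + 83/95 ≈ 428.87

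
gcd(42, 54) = 6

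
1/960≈0.00104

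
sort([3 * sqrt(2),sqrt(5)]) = [sqrt(5),3 * sqrt(2)]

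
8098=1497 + 6601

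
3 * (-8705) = -26115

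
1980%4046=1980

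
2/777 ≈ 0.00257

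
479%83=64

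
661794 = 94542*7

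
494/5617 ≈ 0.0879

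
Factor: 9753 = 3^1 * 3251^1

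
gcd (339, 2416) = 1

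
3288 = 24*137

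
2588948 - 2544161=44787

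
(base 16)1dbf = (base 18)1591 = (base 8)16677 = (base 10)7615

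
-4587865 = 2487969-7075834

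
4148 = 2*2074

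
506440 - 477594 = 28846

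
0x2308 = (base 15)29cd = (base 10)8968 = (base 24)fdg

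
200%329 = 200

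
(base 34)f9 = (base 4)20013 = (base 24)lf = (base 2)1000000111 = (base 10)519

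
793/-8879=-61/683 ≈ -0.0893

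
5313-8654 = -3341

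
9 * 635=5715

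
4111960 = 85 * 48376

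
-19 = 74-93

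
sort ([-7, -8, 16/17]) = [-8, -7, 16/17]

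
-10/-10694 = 5/5347 ≈ 0.000935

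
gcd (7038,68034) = 2346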